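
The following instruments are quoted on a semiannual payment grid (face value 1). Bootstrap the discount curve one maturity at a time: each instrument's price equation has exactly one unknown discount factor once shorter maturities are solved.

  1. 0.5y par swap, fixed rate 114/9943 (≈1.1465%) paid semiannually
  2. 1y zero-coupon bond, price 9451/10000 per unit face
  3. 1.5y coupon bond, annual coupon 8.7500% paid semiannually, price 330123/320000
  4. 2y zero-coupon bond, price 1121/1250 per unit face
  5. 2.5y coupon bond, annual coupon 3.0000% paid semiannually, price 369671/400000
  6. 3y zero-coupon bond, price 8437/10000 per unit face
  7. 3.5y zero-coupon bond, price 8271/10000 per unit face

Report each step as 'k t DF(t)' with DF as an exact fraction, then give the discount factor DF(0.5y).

1 1/2 9943/10000
2 1 9451/10000
3 3/2 9071/10000
4 2 1121/1250
5 5/2 1069/1250
6 3 8437/10000
7 7/2 8271/10000
DF(0.5y) = 9943/10000 ≈ 0.994300

step 1 [0.5y] swap r/2=57/9943: DF=(1 − 57/9943·(0))/(1+57/9943) = 9943/10000 ≈ 0.994300
step 2 [1y] zero: DF = P = 9451/10000 ≈ 0.945100
step 3 [1.5y] bond c/2=7/160: DF=(330123/320000 − 7/160·(0.994300+0.945100))/(1+7/160) = 9071/10000 ≈ 0.907100
step 4 [2y] zero: DF = P = 1121/1250 ≈ 0.896800
step 5 [2.5y] bond c/2=3/200: DF=(369671/400000 − 3/200·(0.994300+0.945100+0.907100+0.896800))/(1+3/200) = 1069/1250 ≈ 0.855200
step 6 [3y] zero: DF = P = 8437/10000 ≈ 0.843700
step 7 [3.5y] zero: DF = P = 8271/10000 ≈ 0.827100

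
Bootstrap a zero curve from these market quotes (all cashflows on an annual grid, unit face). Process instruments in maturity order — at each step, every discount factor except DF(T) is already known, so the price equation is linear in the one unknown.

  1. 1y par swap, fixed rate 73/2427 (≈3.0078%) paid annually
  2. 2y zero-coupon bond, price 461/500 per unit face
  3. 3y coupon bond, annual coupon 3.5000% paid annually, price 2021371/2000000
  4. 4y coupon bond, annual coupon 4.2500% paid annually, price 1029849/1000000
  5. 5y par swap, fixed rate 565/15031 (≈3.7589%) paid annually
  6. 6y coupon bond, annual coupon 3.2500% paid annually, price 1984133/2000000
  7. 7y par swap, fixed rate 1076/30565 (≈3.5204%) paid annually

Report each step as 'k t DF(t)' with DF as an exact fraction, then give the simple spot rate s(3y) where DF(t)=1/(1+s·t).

1 1 2427/2500
2 2 461/500
3 3 73/80
4 4 1747/2000
5 5 1661/2000
6 6 8189/10000
7 7 981/1250
s(3y) = (1/(73/80) − 1)/(3) = 7/219 ≈ 3.1963%

step 1 [1y] swap r/1=73/2427: DF=(1 − 73/2427·(0))/(1+73/2427) = 2427/2500 ≈ 0.970800
step 2 [2y] zero: DF = P = 461/500 ≈ 0.922000
step 3 [3y] bond c/1=7/200: DF=(2021371/2000000 − 7/200·(0.970800+0.922000))/(1+7/200) = 73/80 ≈ 0.912500
step 4 [4y] bond c/1=17/400: DF=(1029849/1000000 − 17/400·(0.970800+0.922000+0.912500))/(1+17/400) = 1747/2000 ≈ 0.873500
step 5 [5y] swap r/1=565/15031: DF=(1 − 565/15031·(0.970800+0.922000+0.912500+0.873500))/(1+565/15031) = 1661/2000 ≈ 0.830500
step 6 [6y] bond c/1=13/400: DF=(1984133/2000000 − 13/400·(0.970800+0.922000+0.912500+0.873500+0.830500))/(1+13/400) = 8189/10000 ≈ 0.818900
step 7 [7y] swap r/1=1076/30565: DF=(1 − 1076/30565·(0.970800+0.922000+0.912500+0.873500+0.830500+0.818900))/(1+1076/30565) = 981/1250 ≈ 0.784800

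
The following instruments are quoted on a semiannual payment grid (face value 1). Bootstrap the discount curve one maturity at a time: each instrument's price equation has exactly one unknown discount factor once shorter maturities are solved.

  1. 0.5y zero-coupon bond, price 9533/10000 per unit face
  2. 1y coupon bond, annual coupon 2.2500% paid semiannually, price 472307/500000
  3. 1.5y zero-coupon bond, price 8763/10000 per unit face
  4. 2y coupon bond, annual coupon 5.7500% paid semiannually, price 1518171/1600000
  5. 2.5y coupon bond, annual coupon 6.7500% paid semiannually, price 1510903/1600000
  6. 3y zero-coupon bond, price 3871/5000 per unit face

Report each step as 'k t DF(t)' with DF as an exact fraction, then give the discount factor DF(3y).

1 1/2 9533/10000
2 1 1847/2000
3 3/2 8763/10000
4 2 4227/5000
5 5/2 199/250
6 3 3871/5000
DF(3y) = 3871/5000 ≈ 0.774200

step 1 [0.5y] zero: DF = P = 9533/10000 ≈ 0.953300
step 2 [1y] bond c/2=9/800: DF=(472307/500000 − 9/800·(0.953300))/(1+9/800) = 1847/2000 ≈ 0.923500
step 3 [1.5y] zero: DF = P = 8763/10000 ≈ 0.876300
step 4 [2y] bond c/2=23/800: DF=(1518171/1600000 − 23/800·(0.953300+0.923500+0.876300))/(1+23/800) = 4227/5000 ≈ 0.845400
step 5 [2.5y] bond c/2=27/800: DF=(1510903/1600000 − 27/800·(0.953300+0.923500+0.876300+0.845400))/(1+27/800) = 199/250 ≈ 0.796000
step 6 [3y] zero: DF = P = 3871/5000 ≈ 0.774200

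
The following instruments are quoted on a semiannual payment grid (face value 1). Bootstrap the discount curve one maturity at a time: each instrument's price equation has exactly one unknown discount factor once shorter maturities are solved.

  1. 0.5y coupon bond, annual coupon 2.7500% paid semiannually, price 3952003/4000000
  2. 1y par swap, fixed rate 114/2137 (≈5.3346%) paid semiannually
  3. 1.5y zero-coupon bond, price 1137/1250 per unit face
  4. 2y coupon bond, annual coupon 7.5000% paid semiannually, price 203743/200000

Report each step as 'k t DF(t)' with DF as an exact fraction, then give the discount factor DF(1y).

step 1 [0.5y] bond c/2=11/800: DF=(3952003/4000000 − 11/800·(0))/(1+11/800) = 4873/5000 ≈ 0.974600
step 2 [1y] swap r/2=57/2137: DF=(1 − 57/2137·(0.974600))/(1+57/2137) = 9487/10000 ≈ 0.948700
step 3 [1.5y] zero: DF = P = 1137/1250 ≈ 0.909600
step 4 [2y] bond c/2=3/80: DF=(203743/200000 − 3/80·(0.974600+0.948700+0.909600))/(1+3/80) = 1759/2000 ≈ 0.879500

1 1/2 4873/5000
2 1 9487/10000
3 3/2 1137/1250
4 2 1759/2000
DF(1y) = 9487/10000 ≈ 0.948700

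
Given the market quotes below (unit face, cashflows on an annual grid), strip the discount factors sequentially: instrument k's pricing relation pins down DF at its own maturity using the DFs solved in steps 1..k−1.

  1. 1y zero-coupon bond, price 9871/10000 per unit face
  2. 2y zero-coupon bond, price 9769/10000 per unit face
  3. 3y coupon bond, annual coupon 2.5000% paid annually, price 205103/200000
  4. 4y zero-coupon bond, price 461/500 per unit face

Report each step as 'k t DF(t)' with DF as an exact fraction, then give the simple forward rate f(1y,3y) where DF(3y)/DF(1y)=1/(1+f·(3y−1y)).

step 1 [1y] zero: DF = P = 9871/10000 ≈ 0.987100
step 2 [2y] zero: DF = P = 9769/10000 ≈ 0.976900
step 3 [3y] bond c/1=1/40: DF=(205103/200000 − 1/40·(0.987100+0.976900))/(1+1/40) = 4763/5000 ≈ 0.952600
step 4 [4y] zero: DF = P = 461/500 ≈ 0.922000

1 1 9871/10000
2 2 9769/10000
3 3 4763/5000
4 4 461/500
f(1y,3y) = ((9871/10000)/(4763/5000) − 1)/(2) = 345/19052 ≈ 1.8108%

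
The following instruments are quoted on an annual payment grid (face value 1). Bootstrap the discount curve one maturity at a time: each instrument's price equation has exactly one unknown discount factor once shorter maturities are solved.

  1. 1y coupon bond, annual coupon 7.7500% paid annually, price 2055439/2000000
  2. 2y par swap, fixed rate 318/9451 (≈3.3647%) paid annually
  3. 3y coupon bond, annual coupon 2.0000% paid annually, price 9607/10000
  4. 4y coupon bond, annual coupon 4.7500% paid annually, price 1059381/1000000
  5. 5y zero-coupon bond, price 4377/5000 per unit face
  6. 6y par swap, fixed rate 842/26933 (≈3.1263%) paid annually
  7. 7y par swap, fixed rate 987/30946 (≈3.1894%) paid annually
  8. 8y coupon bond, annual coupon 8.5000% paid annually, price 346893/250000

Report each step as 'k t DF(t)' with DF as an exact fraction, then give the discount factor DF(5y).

1 1 4769/5000
2 2 2341/2500
3 3 1131/1250
4 4 4423/5000
5 5 4377/5000
6 6 2079/2500
7 7 4013/5000
8 8 397/500
DF(5y) = 4377/5000 ≈ 0.875400

step 1 [1y] bond c/1=31/400: DF=(2055439/2000000 − 31/400·(0))/(1+31/400) = 4769/5000 ≈ 0.953800
step 2 [2y] swap r/1=318/9451: DF=(1 − 318/9451·(0.953800))/(1+318/9451) = 2341/2500 ≈ 0.936400
step 3 [3y] bond c/1=1/50: DF=(9607/10000 − 1/50·(0.953800+0.936400))/(1+1/50) = 1131/1250 ≈ 0.904800
step 4 [4y] bond c/1=19/400: DF=(1059381/1000000 − 19/400·(0.953800+0.936400+0.904800))/(1+19/400) = 4423/5000 ≈ 0.884600
step 5 [5y] zero: DF = P = 4377/5000 ≈ 0.875400
step 6 [6y] swap r/1=842/26933: DF=(1 − 842/26933·(0.953800+0.936400+0.904800+0.884600+0.875400))/(1+842/26933) = 2079/2500 ≈ 0.831600
step 7 [7y] swap r/1=987/30946: DF=(1 − 987/30946·(0.953800+0.936400+0.904800+0.884600+0.875400+0.831600))/(1+987/30946) = 4013/5000 ≈ 0.802600
step 8 [8y] bond c/1=17/200: DF=(346893/250000 − 17/200·(0.953800+0.936400+0.904800+0.884600+0.875400+0.831600+0.802600))/(1+17/200) = 397/500 ≈ 0.794000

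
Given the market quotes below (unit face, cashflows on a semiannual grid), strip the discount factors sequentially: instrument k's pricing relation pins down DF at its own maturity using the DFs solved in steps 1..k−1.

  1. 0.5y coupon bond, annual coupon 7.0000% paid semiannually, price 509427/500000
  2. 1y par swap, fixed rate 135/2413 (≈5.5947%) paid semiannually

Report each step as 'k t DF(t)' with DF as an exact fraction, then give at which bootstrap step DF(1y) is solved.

step 1 [0.5y] bond c/2=7/200: DF=(509427/500000 − 7/200·(0))/(1+7/200) = 2461/2500 ≈ 0.984400
step 2 [1y] swap r/2=135/4826: DF=(1 − 135/4826·(0.984400))/(1+135/4826) = 473/500 ≈ 0.946000

1 1/2 2461/2500
2 1 473/500
DF(1y) is solved at step 2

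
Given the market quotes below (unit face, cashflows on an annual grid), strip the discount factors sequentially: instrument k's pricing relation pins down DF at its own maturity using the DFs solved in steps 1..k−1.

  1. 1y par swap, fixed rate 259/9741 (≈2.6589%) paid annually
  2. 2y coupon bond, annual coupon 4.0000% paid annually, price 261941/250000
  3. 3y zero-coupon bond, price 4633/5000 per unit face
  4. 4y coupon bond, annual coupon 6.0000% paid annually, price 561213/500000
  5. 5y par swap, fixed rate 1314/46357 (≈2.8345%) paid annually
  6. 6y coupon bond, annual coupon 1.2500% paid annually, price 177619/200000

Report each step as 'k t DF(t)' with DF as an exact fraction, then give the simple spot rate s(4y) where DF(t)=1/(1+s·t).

1 1 9741/10000
2 2 97/100
3 3 4633/5000
4 4 2241/2500
5 5 4343/5000
6 6 8199/10000
s(4y) = (1/(2241/2500) − 1)/(4) = 259/8964 ≈ 2.8893%

step 1 [1y] swap r/1=259/9741: DF=(1 − 259/9741·(0))/(1+259/9741) = 9741/10000 ≈ 0.974100
step 2 [2y] bond c/1=1/25: DF=(261941/250000 − 1/25·(0.974100))/(1+1/25) = 97/100 ≈ 0.970000
step 3 [3y] zero: DF = P = 4633/5000 ≈ 0.926600
step 4 [4y] bond c/1=3/50: DF=(561213/500000 − 3/50·(0.974100+0.970000+0.926600))/(1+3/50) = 2241/2500 ≈ 0.896400
step 5 [5y] swap r/1=1314/46357: DF=(1 − 1314/46357·(0.974100+0.970000+0.926600+0.896400))/(1+1314/46357) = 4343/5000 ≈ 0.868600
step 6 [6y] bond c/1=1/80: DF=(177619/200000 − 1/80·(0.974100+0.970000+0.926600+0.896400+0.868600))/(1+1/80) = 8199/10000 ≈ 0.819900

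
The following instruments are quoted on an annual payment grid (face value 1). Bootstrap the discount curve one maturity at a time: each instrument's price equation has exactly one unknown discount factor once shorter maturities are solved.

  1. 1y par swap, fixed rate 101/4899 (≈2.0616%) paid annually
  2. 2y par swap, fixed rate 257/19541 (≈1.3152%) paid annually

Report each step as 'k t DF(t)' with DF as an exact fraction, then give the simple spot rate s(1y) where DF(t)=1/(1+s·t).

step 1 [1y] swap r/1=101/4899: DF=(1 − 101/4899·(0))/(1+101/4899) = 4899/5000 ≈ 0.979800
step 2 [2y] swap r/1=257/19541: DF=(1 − 257/19541·(0.979800))/(1+257/19541) = 9743/10000 ≈ 0.974300

1 1 4899/5000
2 2 9743/10000
s(1y) = (1/(4899/5000) − 1)/(1) = 101/4899 ≈ 2.0616%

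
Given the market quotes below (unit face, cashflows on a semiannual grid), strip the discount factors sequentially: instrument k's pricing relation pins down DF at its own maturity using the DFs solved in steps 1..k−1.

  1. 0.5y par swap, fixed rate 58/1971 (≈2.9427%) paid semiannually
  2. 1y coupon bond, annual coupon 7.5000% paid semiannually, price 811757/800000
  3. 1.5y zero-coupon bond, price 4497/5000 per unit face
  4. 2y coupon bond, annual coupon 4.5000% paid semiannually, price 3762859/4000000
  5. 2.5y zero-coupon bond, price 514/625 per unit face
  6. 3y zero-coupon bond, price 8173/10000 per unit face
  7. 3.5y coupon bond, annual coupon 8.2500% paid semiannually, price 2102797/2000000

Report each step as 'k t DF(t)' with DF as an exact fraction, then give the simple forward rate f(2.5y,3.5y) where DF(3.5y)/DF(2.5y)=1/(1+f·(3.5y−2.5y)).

step 1 [0.5y] swap r/2=29/1971: DF=(1 − 29/1971·(0))/(1+29/1971) = 1971/2000 ≈ 0.985500
step 2 [1y] bond c/2=3/80: DF=(811757/800000 − 3/80·(0.985500))/(1+3/80) = 589/625 ≈ 0.942400
step 3 [1.5y] zero: DF = P = 4497/5000 ≈ 0.899400
step 4 [2y] bond c/2=9/400: DF=(3762859/4000000 − 9/400·(0.985500+0.942400+0.899400))/(1+9/400) = 4289/5000 ≈ 0.857800
step 5 [2.5y] zero: DF = P = 514/625 ≈ 0.822400
step 6 [3y] zero: DF = P = 8173/10000 ≈ 0.817300
step 7 [3.5y] bond c/2=33/800: DF=(2102797/2000000 − 33/800·(0.985500+0.942400+0.899400+0.857800+0.822400+0.817300))/(1+33/800) = 1997/2500 ≈ 0.798800

1 1/2 1971/2000
2 1 589/625
3 3/2 4497/5000
4 2 4289/5000
5 5/2 514/625
6 3 8173/10000
7 7/2 1997/2500
f(2.5y,3.5y) = ((514/625)/(1997/2500) − 1)/(1) = 59/1997 ≈ 2.9544%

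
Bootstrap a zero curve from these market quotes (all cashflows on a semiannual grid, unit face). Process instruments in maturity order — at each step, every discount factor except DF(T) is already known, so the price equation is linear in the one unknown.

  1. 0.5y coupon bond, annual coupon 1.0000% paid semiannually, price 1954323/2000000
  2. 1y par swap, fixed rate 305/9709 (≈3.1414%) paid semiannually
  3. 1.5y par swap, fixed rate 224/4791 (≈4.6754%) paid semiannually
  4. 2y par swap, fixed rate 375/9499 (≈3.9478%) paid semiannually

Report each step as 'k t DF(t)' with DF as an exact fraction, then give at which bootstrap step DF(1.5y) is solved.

1 1/2 9723/10000
2 1 1939/2000
3 3/2 583/625
4 2 37/40
DF(1.5y) is solved at step 3

step 1 [0.5y] bond c/2=1/200: DF=(1954323/2000000 − 1/200·(0))/(1+1/200) = 9723/10000 ≈ 0.972300
step 2 [1y] swap r/2=305/19418: DF=(1 − 305/19418·(0.972300))/(1+305/19418) = 1939/2000 ≈ 0.969500
step 3 [1.5y] swap r/2=112/4791: DF=(1 − 112/4791·(0.972300+0.969500))/(1+112/4791) = 583/625 ≈ 0.932800
step 4 [2y] swap r/2=375/18998: DF=(1 − 375/18998·(0.972300+0.969500+0.932800))/(1+375/18998) = 37/40 ≈ 0.925000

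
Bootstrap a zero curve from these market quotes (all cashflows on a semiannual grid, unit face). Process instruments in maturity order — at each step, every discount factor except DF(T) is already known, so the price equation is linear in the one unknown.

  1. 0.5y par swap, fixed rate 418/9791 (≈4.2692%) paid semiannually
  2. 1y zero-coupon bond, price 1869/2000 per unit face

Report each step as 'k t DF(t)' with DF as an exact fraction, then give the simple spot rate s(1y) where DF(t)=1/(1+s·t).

1 1/2 9791/10000
2 1 1869/2000
s(1y) = (1/(1869/2000) − 1)/(1) = 131/1869 ≈ 7.0091%

step 1 [0.5y] swap r/2=209/9791: DF=(1 − 209/9791·(0))/(1+209/9791) = 9791/10000 ≈ 0.979100
step 2 [1y] zero: DF = P = 1869/2000 ≈ 0.934500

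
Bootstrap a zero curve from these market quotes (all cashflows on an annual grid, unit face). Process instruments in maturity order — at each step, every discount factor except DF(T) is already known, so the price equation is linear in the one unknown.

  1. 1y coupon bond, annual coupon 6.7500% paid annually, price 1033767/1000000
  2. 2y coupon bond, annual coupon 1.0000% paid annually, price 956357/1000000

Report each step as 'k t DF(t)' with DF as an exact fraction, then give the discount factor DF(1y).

1 1 2421/2500
2 2 9373/10000
DF(1y) = 2421/2500 ≈ 0.968400

step 1 [1y] bond c/1=27/400: DF=(1033767/1000000 − 27/400·(0))/(1+27/400) = 2421/2500 ≈ 0.968400
step 2 [2y] bond c/1=1/100: DF=(956357/1000000 − 1/100·(0.968400))/(1+1/100) = 9373/10000 ≈ 0.937300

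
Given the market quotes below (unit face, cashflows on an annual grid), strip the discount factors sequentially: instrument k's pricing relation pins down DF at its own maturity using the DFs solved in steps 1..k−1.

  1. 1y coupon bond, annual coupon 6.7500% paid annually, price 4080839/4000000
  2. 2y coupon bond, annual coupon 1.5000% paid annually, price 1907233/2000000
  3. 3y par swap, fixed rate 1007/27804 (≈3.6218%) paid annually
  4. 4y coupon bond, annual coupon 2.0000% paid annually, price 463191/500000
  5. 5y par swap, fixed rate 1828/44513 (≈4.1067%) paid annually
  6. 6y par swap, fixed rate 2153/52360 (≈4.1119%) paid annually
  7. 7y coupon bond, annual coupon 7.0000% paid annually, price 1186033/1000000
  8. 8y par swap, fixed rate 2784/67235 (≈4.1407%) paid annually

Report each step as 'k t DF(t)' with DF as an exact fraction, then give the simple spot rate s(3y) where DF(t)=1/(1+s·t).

step 1 [1y] bond c/1=27/400: DF=(4080839/4000000 − 27/400·(0))/(1+27/400) = 9557/10000 ≈ 0.955700
step 2 [2y] bond c/1=3/200: DF=(1907233/2000000 − 3/200·(0.955700))/(1+3/200) = 4627/5000 ≈ 0.925400
step 3 [3y] swap r/1=1007/27804: DF=(1 − 1007/27804·(0.955700+0.925400))/(1+1007/27804) = 8993/10000 ≈ 0.899300
step 4 [4y] bond c/1=1/50: DF=(463191/500000 − 1/50·(0.955700+0.925400+0.899300))/(1+1/50) = 8537/10000 ≈ 0.853700
step 5 [5y] swap r/1=1828/44513: DF=(1 − 1828/44513·(0.955700+0.925400+0.899300+0.853700))/(1+1828/44513) = 2043/2500 ≈ 0.817200
step 6 [6y] swap r/1=2153/52360: DF=(1 − 2153/52360·(0.955700+0.925400+0.899300+0.853700+0.817200))/(1+2153/52360) = 7847/10000 ≈ 0.784700
step 7 [7y] bond c/1=7/100: DF=(1186033/1000000 − 7/100·(0.955700+0.925400+0.899300+0.853700+0.817200+0.784700))/(1+7/100) = 7659/10000 ≈ 0.765900
step 8 [8y] swap r/1=2784/67235: DF=(1 − 2784/67235·(0.955700+0.925400+0.899300+0.853700+0.817200+0.784700+0.765900))/(1+2784/67235) = 451/625 ≈ 0.721600

1 1 9557/10000
2 2 4627/5000
3 3 8993/10000
4 4 8537/10000
5 5 2043/2500
6 6 7847/10000
7 7 7659/10000
8 8 451/625
s(3y) = (1/(8993/10000) − 1)/(3) = 1007/26979 ≈ 3.7325%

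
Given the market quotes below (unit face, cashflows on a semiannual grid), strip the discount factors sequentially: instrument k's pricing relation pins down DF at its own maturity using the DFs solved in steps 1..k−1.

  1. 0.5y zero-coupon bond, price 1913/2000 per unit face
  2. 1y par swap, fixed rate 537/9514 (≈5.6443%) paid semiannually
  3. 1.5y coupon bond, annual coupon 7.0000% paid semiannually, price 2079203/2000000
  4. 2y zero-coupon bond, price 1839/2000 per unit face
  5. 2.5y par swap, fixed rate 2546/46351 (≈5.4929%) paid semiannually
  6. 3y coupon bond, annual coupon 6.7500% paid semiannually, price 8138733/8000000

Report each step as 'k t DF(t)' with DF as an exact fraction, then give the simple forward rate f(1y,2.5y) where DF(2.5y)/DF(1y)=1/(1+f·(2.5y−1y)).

1 1/2 1913/2000
2 1 9463/10000
3 3/2 9401/10000
4 2 1839/2000
5 5/2 8727/10000
6 3 1041/1250
f(1y,2.5y) = ((9463/10000)/(8727/10000) − 1)/(3/2) = 1472/26181 ≈ 5.6224%

step 1 [0.5y] zero: DF = P = 1913/2000 ≈ 0.956500
step 2 [1y] swap r/2=537/19028: DF=(1 − 537/19028·(0.956500))/(1+537/19028) = 9463/10000 ≈ 0.946300
step 3 [1.5y] bond c/2=7/200: DF=(2079203/2000000 − 7/200·(0.956500+0.946300))/(1+7/200) = 9401/10000 ≈ 0.940100
step 4 [2y] zero: DF = P = 1839/2000 ≈ 0.919500
step 5 [2.5y] swap r/2=1273/46351: DF=(1 − 1273/46351·(0.956500+0.946300+0.940100+0.919500))/(1+1273/46351) = 8727/10000 ≈ 0.872700
step 6 [3y] bond c/2=27/800: DF=(8138733/8000000 − 27/800·(0.956500+0.946300+0.940100+0.919500+0.872700))/(1+27/800) = 1041/1250 ≈ 0.832800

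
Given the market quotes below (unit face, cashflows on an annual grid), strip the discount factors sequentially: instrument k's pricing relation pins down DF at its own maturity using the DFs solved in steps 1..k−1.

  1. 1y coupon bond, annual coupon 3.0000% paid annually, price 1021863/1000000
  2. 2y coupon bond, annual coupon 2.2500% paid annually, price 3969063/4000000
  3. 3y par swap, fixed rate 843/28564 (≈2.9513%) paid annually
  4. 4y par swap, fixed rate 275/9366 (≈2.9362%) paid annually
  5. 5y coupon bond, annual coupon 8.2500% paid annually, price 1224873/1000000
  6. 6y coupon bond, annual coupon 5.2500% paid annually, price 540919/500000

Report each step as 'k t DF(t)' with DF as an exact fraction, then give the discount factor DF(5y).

step 1 [1y] bond c/1=3/100: DF=(1021863/1000000 − 3/100·(0))/(1+3/100) = 9921/10000 ≈ 0.992100
step 2 [2y] bond c/1=9/400: DF=(3969063/4000000 − 9/400·(0.992100))/(1+9/400) = 4743/5000 ≈ 0.948600
step 3 [3y] swap r/1=843/28564: DF=(1 − 843/28564·(0.992100+0.948600))/(1+843/28564) = 9157/10000 ≈ 0.915700
step 4 [4y] swap r/1=275/9366: DF=(1 − 275/9366·(0.992100+0.948600+0.915700))/(1+275/9366) = 89/100 ≈ 0.890000
step 5 [5y] bond c/1=33/400: DF=(1224873/1000000 − 33/400·(0.992100+0.948600+0.915700+0.890000))/(1+33/400) = 423/500 ≈ 0.846000
step 6 [6y] bond c/1=21/400: DF=(540919/500000 − 21/400·(0.992100+0.948600+0.915700+0.890000+0.846000))/(1+21/400) = 1997/2500 ≈ 0.798800

1 1 9921/10000
2 2 4743/5000
3 3 9157/10000
4 4 89/100
5 5 423/500
6 6 1997/2500
DF(5y) = 423/500 ≈ 0.846000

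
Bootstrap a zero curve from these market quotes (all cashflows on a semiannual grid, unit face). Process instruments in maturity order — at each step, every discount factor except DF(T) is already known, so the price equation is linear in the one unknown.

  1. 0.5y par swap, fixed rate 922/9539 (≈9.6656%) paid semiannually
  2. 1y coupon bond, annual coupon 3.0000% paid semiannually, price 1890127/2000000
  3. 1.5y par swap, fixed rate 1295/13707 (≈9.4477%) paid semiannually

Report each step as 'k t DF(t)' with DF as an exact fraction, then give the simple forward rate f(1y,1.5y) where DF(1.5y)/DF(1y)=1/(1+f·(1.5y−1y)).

1 1/2 9539/10000
2 1 917/1000
3 3/2 1741/2000
f(1y,1.5y) = ((917/1000)/(1741/2000) − 1)/(1/2) = 186/1741 ≈ 10.6835%

step 1 [0.5y] swap r/2=461/9539: DF=(1 − 461/9539·(0))/(1+461/9539) = 9539/10000 ≈ 0.953900
step 2 [1y] bond c/2=3/200: DF=(1890127/2000000 − 3/200·(0.953900))/(1+3/200) = 917/1000 ≈ 0.917000
step 3 [1.5y] swap r/2=1295/27414: DF=(1 − 1295/27414·(0.953900+0.917000))/(1+1295/27414) = 1741/2000 ≈ 0.870500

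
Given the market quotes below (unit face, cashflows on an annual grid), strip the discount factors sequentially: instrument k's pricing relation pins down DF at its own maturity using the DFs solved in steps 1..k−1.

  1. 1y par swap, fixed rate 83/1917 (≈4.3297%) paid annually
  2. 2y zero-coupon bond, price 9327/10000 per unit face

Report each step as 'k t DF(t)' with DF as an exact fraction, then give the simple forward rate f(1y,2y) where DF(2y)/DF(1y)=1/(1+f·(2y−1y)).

1 1 1917/2000
2 2 9327/10000
f(1y,2y) = ((1917/2000)/(9327/10000) − 1)/(1) = 86/3109 ≈ 2.7662%

step 1 [1y] swap r/1=83/1917: DF=(1 − 83/1917·(0))/(1+83/1917) = 1917/2000 ≈ 0.958500
step 2 [2y] zero: DF = P = 9327/10000 ≈ 0.932700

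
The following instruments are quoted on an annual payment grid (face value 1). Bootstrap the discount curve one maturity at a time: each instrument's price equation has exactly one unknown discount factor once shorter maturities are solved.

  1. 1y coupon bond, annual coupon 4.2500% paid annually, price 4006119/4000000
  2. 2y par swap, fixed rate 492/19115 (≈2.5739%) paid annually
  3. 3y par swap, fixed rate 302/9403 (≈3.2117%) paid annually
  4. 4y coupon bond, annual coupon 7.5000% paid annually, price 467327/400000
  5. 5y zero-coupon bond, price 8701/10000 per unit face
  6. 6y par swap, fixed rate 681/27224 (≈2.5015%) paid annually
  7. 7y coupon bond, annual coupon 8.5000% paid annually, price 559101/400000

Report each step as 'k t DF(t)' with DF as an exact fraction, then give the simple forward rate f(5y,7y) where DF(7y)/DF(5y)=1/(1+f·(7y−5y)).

1 1 9607/10000
2 2 2377/2500
3 3 4547/5000
4 4 89/100
5 5 8701/10000
6 6 4319/5000
7 7 8617/10000
f(5y,7y) = ((8701/10000)/(8617/10000) − 1)/(2) = 6/1231 ≈ 0.4874%

step 1 [1y] bond c/1=17/400: DF=(4006119/4000000 − 17/400·(0))/(1+17/400) = 9607/10000 ≈ 0.960700
step 2 [2y] swap r/1=492/19115: DF=(1 − 492/19115·(0.960700))/(1+492/19115) = 2377/2500 ≈ 0.950800
step 3 [3y] swap r/1=302/9403: DF=(1 − 302/9403·(0.960700+0.950800))/(1+302/9403) = 4547/5000 ≈ 0.909400
step 4 [4y] bond c/1=3/40: DF=(467327/400000 − 3/40·(0.960700+0.950800+0.909400))/(1+3/40) = 89/100 ≈ 0.890000
step 5 [5y] zero: DF = P = 8701/10000 ≈ 0.870100
step 6 [6y] swap r/1=681/27224: DF=(1 − 681/27224·(0.960700+0.950800+0.909400+0.890000+0.870100))/(1+681/27224) = 4319/5000 ≈ 0.863800
step 7 [7y] bond c/1=17/200: DF=(559101/400000 − 17/200·(0.960700+0.950800+0.909400+0.890000+0.870100+0.863800))/(1+17/200) = 8617/10000 ≈ 0.861700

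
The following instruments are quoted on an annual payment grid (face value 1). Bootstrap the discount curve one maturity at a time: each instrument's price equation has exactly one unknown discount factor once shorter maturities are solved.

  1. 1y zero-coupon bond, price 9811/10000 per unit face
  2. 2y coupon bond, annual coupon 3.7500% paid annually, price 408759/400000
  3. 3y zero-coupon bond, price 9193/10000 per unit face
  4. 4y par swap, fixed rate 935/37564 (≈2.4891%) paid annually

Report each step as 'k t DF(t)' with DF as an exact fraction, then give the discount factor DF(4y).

step 1 [1y] zero: DF = P = 9811/10000 ≈ 0.981100
step 2 [2y] bond c/1=3/80: DF=(408759/400000 − 3/80·(0.981100))/(1+3/80) = 1899/2000 ≈ 0.949500
step 3 [3y] zero: DF = P = 9193/10000 ≈ 0.919300
step 4 [4y] swap r/1=935/37564: DF=(1 − 935/37564·(0.981100+0.949500+0.919300))/(1+935/37564) = 1813/2000 ≈ 0.906500

1 1 9811/10000
2 2 1899/2000
3 3 9193/10000
4 4 1813/2000
DF(4y) = 1813/2000 ≈ 0.906500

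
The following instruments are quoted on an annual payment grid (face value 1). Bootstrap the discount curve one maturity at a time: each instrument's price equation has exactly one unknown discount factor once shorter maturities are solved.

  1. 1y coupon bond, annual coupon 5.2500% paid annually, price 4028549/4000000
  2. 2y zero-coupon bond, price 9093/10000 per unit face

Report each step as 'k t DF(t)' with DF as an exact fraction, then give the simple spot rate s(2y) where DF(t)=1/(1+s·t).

1 1 9569/10000
2 2 9093/10000
s(2y) = (1/(9093/10000) − 1)/(2) = 907/18186 ≈ 4.9874%

step 1 [1y] bond c/1=21/400: DF=(4028549/4000000 − 21/400·(0))/(1+21/400) = 9569/10000 ≈ 0.956900
step 2 [2y] zero: DF = P = 9093/10000 ≈ 0.909300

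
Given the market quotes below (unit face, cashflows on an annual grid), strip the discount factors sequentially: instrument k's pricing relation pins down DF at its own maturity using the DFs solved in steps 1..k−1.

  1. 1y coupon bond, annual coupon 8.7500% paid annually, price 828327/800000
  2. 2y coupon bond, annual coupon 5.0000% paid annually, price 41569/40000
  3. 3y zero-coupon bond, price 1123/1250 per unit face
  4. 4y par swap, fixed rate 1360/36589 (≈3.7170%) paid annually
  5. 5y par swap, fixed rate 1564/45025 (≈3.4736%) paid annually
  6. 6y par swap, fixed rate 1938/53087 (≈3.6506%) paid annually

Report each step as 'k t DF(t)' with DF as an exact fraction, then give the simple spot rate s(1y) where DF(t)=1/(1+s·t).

1 1 9521/10000
2 2 2361/2500
3 3 1123/1250
4 4 108/125
5 5 2109/2500
6 6 4031/5000
s(1y) = (1/(9521/10000) − 1)/(1) = 479/9521 ≈ 5.0310%

step 1 [1y] bond c/1=7/80: DF=(828327/800000 − 7/80·(0))/(1+7/80) = 9521/10000 ≈ 0.952100
step 2 [2y] bond c/1=1/20: DF=(41569/40000 − 1/20·(0.952100))/(1+1/20) = 2361/2500 ≈ 0.944400
step 3 [3y] zero: DF = P = 1123/1250 ≈ 0.898400
step 4 [4y] swap r/1=1360/36589: DF=(1 − 1360/36589·(0.952100+0.944400+0.898400))/(1+1360/36589) = 108/125 ≈ 0.864000
step 5 [5y] swap r/1=1564/45025: DF=(1 − 1564/45025·(0.952100+0.944400+0.898400+0.864000))/(1+1564/45025) = 2109/2500 ≈ 0.843600
step 6 [6y] swap r/1=1938/53087: DF=(1 − 1938/53087·(0.952100+0.944400+0.898400+0.864000+0.843600))/(1+1938/53087) = 4031/5000 ≈ 0.806200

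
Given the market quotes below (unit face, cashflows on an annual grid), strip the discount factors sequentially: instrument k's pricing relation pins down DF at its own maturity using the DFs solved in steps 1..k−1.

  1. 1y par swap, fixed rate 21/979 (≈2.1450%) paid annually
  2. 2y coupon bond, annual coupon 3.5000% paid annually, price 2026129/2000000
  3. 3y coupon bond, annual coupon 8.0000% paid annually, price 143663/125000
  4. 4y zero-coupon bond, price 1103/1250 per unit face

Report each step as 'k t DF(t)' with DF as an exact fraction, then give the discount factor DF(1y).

1 1 979/1000
2 2 9457/10000
3 3 576/625
4 4 1103/1250
DF(1y) = 979/1000 ≈ 0.979000

step 1 [1y] swap r/1=21/979: DF=(1 − 21/979·(0))/(1+21/979) = 979/1000 ≈ 0.979000
step 2 [2y] bond c/1=7/200: DF=(2026129/2000000 − 7/200·(0.979000))/(1+7/200) = 9457/10000 ≈ 0.945700
step 3 [3y] bond c/1=2/25: DF=(143663/125000 − 2/25·(0.979000+0.945700))/(1+2/25) = 576/625 ≈ 0.921600
step 4 [4y] zero: DF = P = 1103/1250 ≈ 0.882400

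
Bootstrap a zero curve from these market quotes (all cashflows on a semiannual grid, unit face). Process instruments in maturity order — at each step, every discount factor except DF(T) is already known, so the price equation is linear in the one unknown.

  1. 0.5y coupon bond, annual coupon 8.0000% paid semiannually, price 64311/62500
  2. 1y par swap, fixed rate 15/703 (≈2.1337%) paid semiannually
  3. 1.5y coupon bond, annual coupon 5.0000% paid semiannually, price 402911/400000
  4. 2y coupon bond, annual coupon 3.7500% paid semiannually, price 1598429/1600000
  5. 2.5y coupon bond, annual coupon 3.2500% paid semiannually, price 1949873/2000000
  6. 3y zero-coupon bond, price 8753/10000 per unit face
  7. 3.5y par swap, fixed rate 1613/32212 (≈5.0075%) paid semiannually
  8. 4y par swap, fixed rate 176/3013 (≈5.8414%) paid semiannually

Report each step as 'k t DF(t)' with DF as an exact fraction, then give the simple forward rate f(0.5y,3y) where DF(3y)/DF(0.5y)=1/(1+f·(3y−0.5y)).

step 1 [0.5y] bond c/2=1/25: DF=(64311/62500 − 1/25·(0))/(1+1/25) = 4947/5000 ≈ 0.989400
step 2 [1y] swap r/2=15/1406: DF=(1 − 15/1406·(0.989400))/(1+15/1406) = 979/1000 ≈ 0.979000
step 3 [1.5y] bond c/2=1/40: DF=(402911/400000 − 1/40·(0.989400+0.979000))/(1+1/40) = 9347/10000 ≈ 0.934700
step 4 [2y] bond c/2=3/160: DF=(1598429/1600000 − 3/160·(0.989400+0.979000+0.934700))/(1+3/160) = 1159/1250 ≈ 0.927200
step 5 [2.5y] bond c/2=13/800: DF=(1949873/2000000 − 13/800·(0.989400+0.979000+0.934700+0.927200))/(1+13/800) = 8981/10000 ≈ 0.898100
step 6 [3y] zero: DF = P = 8753/10000 ≈ 0.875300
step 7 [3.5y] swap r/2=1613/64424: DF=(1 − 1613/64424·(0.989400+0.979000+0.934700+0.927200+0.898100+0.875300))/(1+1613/64424) = 8387/10000 ≈ 0.838700
step 8 [4y] swap r/2=88/3013: DF=(1 − 88/3013·(0.989400+0.979000+0.934700+0.927200+0.898100+0.875300+0.838700))/(1+88/3013) = 493/625 ≈ 0.788800

1 1/2 4947/5000
2 1 979/1000
3 3/2 9347/10000
4 2 1159/1250
5 5/2 8981/10000
6 3 8753/10000
7 7/2 8387/10000
8 4 493/625
f(0.5y,3y) = ((4947/5000)/(8753/10000) − 1)/(5/2) = 2282/43765 ≈ 5.2142%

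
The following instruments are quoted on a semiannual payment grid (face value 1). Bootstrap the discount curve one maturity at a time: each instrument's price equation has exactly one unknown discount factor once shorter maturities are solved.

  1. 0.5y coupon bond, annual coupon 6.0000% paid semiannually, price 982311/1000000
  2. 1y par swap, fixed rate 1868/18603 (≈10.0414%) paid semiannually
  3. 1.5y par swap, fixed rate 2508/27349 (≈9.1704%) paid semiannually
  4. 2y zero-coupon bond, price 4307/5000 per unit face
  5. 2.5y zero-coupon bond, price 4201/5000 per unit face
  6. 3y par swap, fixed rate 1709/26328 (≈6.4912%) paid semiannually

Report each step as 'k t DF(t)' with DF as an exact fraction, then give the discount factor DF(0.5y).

1 1/2 9537/10000
2 1 4533/5000
3 3/2 4373/5000
4 2 4307/5000
5 5/2 4201/5000
6 3 8291/10000
DF(0.5y) = 9537/10000 ≈ 0.953700

step 1 [0.5y] bond c/2=3/100: DF=(982311/1000000 − 3/100·(0))/(1+3/100) = 9537/10000 ≈ 0.953700
step 2 [1y] swap r/2=934/18603: DF=(1 − 934/18603·(0.953700))/(1+934/18603) = 4533/5000 ≈ 0.906600
step 3 [1.5y] swap r/2=1254/27349: DF=(1 − 1254/27349·(0.953700+0.906600))/(1+1254/27349) = 4373/5000 ≈ 0.874600
step 4 [2y] zero: DF = P = 4307/5000 ≈ 0.861400
step 5 [2.5y] zero: DF = P = 4201/5000 ≈ 0.840200
step 6 [3y] swap r/2=1709/52656: DF=(1 − 1709/52656·(0.953700+0.906600+0.874600+0.861400+0.840200))/(1+1709/52656) = 8291/10000 ≈ 0.829100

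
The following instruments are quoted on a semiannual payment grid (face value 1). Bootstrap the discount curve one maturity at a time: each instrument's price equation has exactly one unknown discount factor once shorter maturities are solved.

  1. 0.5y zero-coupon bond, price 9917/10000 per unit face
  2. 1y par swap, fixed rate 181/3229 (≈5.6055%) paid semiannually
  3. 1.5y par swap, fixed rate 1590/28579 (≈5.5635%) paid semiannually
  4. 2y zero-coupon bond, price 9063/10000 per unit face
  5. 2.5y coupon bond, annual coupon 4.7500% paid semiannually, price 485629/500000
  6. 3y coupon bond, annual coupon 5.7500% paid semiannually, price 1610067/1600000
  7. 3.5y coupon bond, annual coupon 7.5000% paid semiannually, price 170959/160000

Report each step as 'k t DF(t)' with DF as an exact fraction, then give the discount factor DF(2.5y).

step 1 [0.5y] zero: DF = P = 9917/10000 ≈ 0.991700
step 2 [1y] swap r/2=181/6458: DF=(1 − 181/6458·(0.991700))/(1+181/6458) = 9457/10000 ≈ 0.945700
step 3 [1.5y] swap r/2=795/28579: DF=(1 − 795/28579·(0.991700+0.945700))/(1+795/28579) = 1841/2000 ≈ 0.920500
step 4 [2y] zero: DF = P = 9063/10000 ≈ 0.906300
step 5 [2.5y] bond c/2=19/800: DF=(485629/500000 − 19/800·(0.991700+0.945700+0.920500+0.906300))/(1+19/800) = 4307/5000 ≈ 0.861400
step 6 [3y] bond c/2=23/800: DF=(1610067/1600000 − 23/800·(0.991700+0.945700+0.920500+0.906300+0.861400))/(1+23/800) = 8489/10000 ≈ 0.848900
step 7 [3.5y] bond c/2=3/80: DF=(170959/160000 − 3/80·(0.991700+0.945700+0.920500+0.906300+0.861400+0.848900))/(1+3/80) = 104/125 ≈ 0.832000

1 1/2 9917/10000
2 1 9457/10000
3 3/2 1841/2000
4 2 9063/10000
5 5/2 4307/5000
6 3 8489/10000
7 7/2 104/125
DF(2.5y) = 4307/5000 ≈ 0.861400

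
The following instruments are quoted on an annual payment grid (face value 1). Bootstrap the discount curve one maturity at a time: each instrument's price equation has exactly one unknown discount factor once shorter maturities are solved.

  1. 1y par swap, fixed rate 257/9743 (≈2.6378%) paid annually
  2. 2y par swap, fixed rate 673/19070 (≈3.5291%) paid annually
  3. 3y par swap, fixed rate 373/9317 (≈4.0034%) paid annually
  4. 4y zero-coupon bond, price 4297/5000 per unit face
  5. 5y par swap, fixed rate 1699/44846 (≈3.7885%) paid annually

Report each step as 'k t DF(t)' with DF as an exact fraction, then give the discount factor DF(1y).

1 1 9743/10000
2 2 9327/10000
3 3 8881/10000
4 4 4297/5000
5 5 8301/10000
DF(1y) = 9743/10000 ≈ 0.974300

step 1 [1y] swap r/1=257/9743: DF=(1 − 257/9743·(0))/(1+257/9743) = 9743/10000 ≈ 0.974300
step 2 [2y] swap r/1=673/19070: DF=(1 − 673/19070·(0.974300))/(1+673/19070) = 9327/10000 ≈ 0.932700
step 3 [3y] swap r/1=373/9317: DF=(1 − 373/9317·(0.974300+0.932700))/(1+373/9317) = 8881/10000 ≈ 0.888100
step 4 [4y] zero: DF = P = 4297/5000 ≈ 0.859400
step 5 [5y] swap r/1=1699/44846: DF=(1 − 1699/44846·(0.974300+0.932700+0.888100+0.859400))/(1+1699/44846) = 8301/10000 ≈ 0.830100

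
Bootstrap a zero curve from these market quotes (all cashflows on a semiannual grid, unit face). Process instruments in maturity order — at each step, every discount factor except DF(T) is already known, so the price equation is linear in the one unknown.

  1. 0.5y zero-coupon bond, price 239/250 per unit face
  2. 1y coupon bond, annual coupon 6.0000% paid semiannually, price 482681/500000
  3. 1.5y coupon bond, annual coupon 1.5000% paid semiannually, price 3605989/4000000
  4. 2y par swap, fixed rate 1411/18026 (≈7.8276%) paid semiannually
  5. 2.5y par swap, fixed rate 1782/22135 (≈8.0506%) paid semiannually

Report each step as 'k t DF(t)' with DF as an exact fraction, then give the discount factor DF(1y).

1 1/2 239/250
2 1 4547/5000
3 3/2 8809/10000
4 2 8589/10000
5 5/2 4109/5000
DF(1y) = 4547/5000 ≈ 0.909400

step 1 [0.5y] zero: DF = P = 239/250 ≈ 0.956000
step 2 [1y] bond c/2=3/100: DF=(482681/500000 − 3/100·(0.956000))/(1+3/100) = 4547/5000 ≈ 0.909400
step 3 [1.5y] bond c/2=3/400: DF=(3605989/4000000 − 3/400·(0.956000+0.909400))/(1+3/400) = 8809/10000 ≈ 0.880900
step 4 [2y] swap r/2=1411/36052: DF=(1 − 1411/36052·(0.956000+0.909400+0.880900))/(1+1411/36052) = 8589/10000 ≈ 0.858900
step 5 [2.5y] swap r/2=891/22135: DF=(1 − 891/22135·(0.956000+0.909400+0.880900+0.858900))/(1+891/22135) = 4109/5000 ≈ 0.821800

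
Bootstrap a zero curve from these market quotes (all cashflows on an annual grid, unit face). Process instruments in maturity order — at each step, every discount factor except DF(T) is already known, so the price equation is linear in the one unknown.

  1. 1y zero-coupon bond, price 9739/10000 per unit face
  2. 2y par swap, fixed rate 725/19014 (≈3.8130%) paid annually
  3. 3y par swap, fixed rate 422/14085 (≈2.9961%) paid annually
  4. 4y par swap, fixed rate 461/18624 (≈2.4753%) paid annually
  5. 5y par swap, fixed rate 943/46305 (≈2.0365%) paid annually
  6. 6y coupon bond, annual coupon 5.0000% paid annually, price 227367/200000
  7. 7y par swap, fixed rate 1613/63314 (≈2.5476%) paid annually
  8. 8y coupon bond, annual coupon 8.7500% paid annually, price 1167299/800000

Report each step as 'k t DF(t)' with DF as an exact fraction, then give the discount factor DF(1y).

step 1 [1y] zero: DF = P = 9739/10000 ≈ 0.973900
step 2 [2y] swap r/1=725/19014: DF=(1 − 725/19014·(0.973900))/(1+725/19014) = 371/400 ≈ 0.927500
step 3 [3y] swap r/1=422/14085: DF=(1 − 422/14085·(0.973900+0.927500))/(1+422/14085) = 2289/2500 ≈ 0.915600
step 4 [4y] swap r/1=461/18624: DF=(1 − 461/18624·(0.973900+0.927500+0.915600))/(1+461/18624) = 4539/5000 ≈ 0.907800
step 5 [5y] swap r/1=943/46305: DF=(1 − 943/46305·(0.973900+0.927500+0.915600+0.907800))/(1+943/46305) = 9057/10000 ≈ 0.905700
step 6 [6y] bond c/1=1/20: DF=(227367/200000 − 1/20·(0.973900+0.927500+0.915600+0.907800+0.905700))/(1+1/20) = 4311/5000 ≈ 0.862200
step 7 [7y] swap r/1=1613/63314: DF=(1 − 1613/63314·(0.973900+0.927500+0.915600+0.907800+0.905700+0.862200))/(1+1613/63314) = 8387/10000 ≈ 0.838700
step 8 [8y] bond c/1=7/80: DF=(1167299/800000 − 7/80·(0.973900+0.927500+0.915600+0.907800+0.905700+0.862200+0.838700))/(1+7/80) = 8323/10000 ≈ 0.832300

1 1 9739/10000
2 2 371/400
3 3 2289/2500
4 4 4539/5000
5 5 9057/10000
6 6 4311/5000
7 7 8387/10000
8 8 8323/10000
DF(1y) = 9739/10000 ≈ 0.973900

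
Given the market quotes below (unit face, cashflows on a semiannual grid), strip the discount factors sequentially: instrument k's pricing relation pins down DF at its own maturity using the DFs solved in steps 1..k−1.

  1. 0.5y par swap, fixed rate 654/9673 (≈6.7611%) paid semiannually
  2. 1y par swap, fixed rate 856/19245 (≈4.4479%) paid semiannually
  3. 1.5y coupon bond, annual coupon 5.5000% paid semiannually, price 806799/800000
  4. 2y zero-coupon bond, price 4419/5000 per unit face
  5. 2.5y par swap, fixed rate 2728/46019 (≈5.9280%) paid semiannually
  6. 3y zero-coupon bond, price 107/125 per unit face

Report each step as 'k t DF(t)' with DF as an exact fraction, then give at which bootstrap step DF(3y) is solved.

1 1/2 9673/10000
2 1 2393/2500
3 3/2 93/100
4 2 4419/5000
5 5/2 2159/2500
6 3 107/125
DF(3y) is solved at step 6

step 1 [0.5y] swap r/2=327/9673: DF=(1 − 327/9673·(0))/(1+327/9673) = 9673/10000 ≈ 0.967300
step 2 [1y] swap r/2=428/19245: DF=(1 − 428/19245·(0.967300))/(1+428/19245) = 2393/2500 ≈ 0.957200
step 3 [1.5y] bond c/2=11/400: DF=(806799/800000 − 11/400·(0.967300+0.957200))/(1+11/400) = 93/100 ≈ 0.930000
step 4 [2y] zero: DF = P = 4419/5000 ≈ 0.883800
step 5 [2.5y] swap r/2=1364/46019: DF=(1 − 1364/46019·(0.967300+0.957200+0.930000+0.883800))/(1+1364/46019) = 2159/2500 ≈ 0.863600
step 6 [3y] zero: DF = P = 107/125 ≈ 0.856000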